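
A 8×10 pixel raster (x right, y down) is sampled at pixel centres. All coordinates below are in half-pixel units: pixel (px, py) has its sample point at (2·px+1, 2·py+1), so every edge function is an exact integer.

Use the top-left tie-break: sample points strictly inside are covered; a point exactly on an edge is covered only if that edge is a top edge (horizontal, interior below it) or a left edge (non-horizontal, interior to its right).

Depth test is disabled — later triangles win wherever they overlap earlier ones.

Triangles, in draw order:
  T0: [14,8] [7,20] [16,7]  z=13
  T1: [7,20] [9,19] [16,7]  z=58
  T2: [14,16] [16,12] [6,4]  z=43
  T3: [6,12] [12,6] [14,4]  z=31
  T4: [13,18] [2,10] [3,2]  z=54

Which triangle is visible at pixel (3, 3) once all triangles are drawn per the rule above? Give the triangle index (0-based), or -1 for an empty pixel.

T0:
  2·area = 17  (B↔C swapped to make it positive)
  edge (14, 8)→(16, 7): d=(2,-1) top-left  bias=+0
  edge (16, 7)→(7, 20): d=(-9,13) right/bottom  bias=-1
  edge (7, 20)→(14, 8): d=(7,-12) top-left  bias=+0
    (6,5)@(13, 11): e=[5,3,9] → X
    (7,5)@(15, 11): e=[7,-23,33] → .
    (6,6)@(13, 13): e=[9,-15,23] → .
    (4,8)@(9, 17): e=[13,1,3] → X
    (5,8)@(11, 17): e=[15,-25,27] → .
    (4,9)@(9, 19): e=[17,-17,17] → .
  covered (2 px):
    . . . . . . . .
    . . . . . . . .
    . . . . . . . .
    . . . . . . . .
    . . . . . . . .
    . . . . . . X .
    . . . . . . . .
    . . . . . . . .
    . . . . X . . .
    . . . . . . . .
T1:
  2·area = 17  (B↔C swapped to make it positive)
  edge (7, 20)→(16, 7): d=(9,-13) top-left  bias=+0
  edge (16, 7)→(9, 19): d=(-7,12) right/bottom  bias=-1
  edge (9, 19)→(7, 20): d=(-2,1) right/bottom  bias=-1
    (5,7)@(11, 15): e=[7,4,6] → X
    (6,7)@(13, 15): e=[33,-20,4] → .
    (5,8)@(11, 17): e=[25,-10,2] → .
    (6,8)@(13, 17): e=[51,-34,0] → .  [on edge]
    (4,9)@(9, 19): e=[17,0,0] → .  [on edge]
  covered (1 px):
    . . . . . . . .
    . . . . . . . .
    . . . . . . . .
    . . . . . . . .
    . . . . . . . .
    . . . . . . . .
    . . . . . . . .
    . . . . . X . .
    . . . . . . . .
    . . . . . . . .
T2:
  2·area = 56  (B↔C swapped to make it positive)
  edge (14, 16)→(6, 4): d=(-8,-12) top-left  bias=+0
  edge (6, 4)→(16, 12): d=(10,8) right/bottom  bias=-1
  edge (16, 12)→(14, 16): d=(-2,4) right/bottom  bias=-1
    (3,2)@(7, 5): e=[4,2,50] → X
    (4,2)@(9, 5): e=[28,-14,42] → .
    (3,3)@(7, 7): e=[-12,22,46] → .
    (4,3)@(9, 7): e=[12,6,38] → X
    (5,3)@(11, 7): e=[36,-10,30] → .
    (4,4)@(9, 9): e=[-4,26,34] → .
    (5,4)@(11, 9): e=[20,10,26] → X
    (6,4)@(13, 9): e=[44,-6,18] → .
    (5,5)@(11, 11): e=[4,30,22] → X
    (6,5)@(13, 11): e=[28,14,14] → X
    (7,5)@(15, 11): e=[52,-2,6] → .
    (5,6)@(11, 13): e=[-12,50,18] → .
  covered (7 px):
    . . . . . . . .
    . . . . . . . .
    . . . X . . . .
    . . . . X . . .
    . . . . . X . .
    . . . . . X X .
    . . . . . . X X
    . . . . . . . .
    . . . . . . . .
    . . . . . . . .
T3:
  degenerate (2·area = 0) — covers nothing
T4:
  2·area = 96
  edge (13, 18)→(2, 10): d=(-11,-8) top-left  bias=+0
  edge (2, 10)→(3, 2): d=(1,-8) top-left  bias=+0
  edge (3, 2)→(13, 18): d=(10,16) right/bottom  bias=-1
    (1,1)@(3, 3): e=[85,1,10] → X
    (2,1)@(5, 3): e=[101,17,-22] → .
    (1,2)@(3, 5): e=[63,3,30] → X
    (2,2)@(5, 5): e=[79,19,-2] → .
    (1,3)@(3, 7): e=[41,5,50] → X
    (2,3)@(5, 7): e=[57,21,18] → X
    (3,3)@(7, 7): e=[73,37,-14] → .
    (1,4)@(3, 9): e=[19,7,70] → X
    (3,4)@(7, 9): e=[51,39,6] → X
    (4,4)@(9, 9): e=[67,55,-26] → .
    (1,5)@(3, 11): e=[-3,9,90] → .
    (2,5)@(5, 11): e=[13,25,58] → X
  covered (13 px):
    . . . . . . . .
    . X . . . . . .
    . X . . . . . .
    . X X . . . . .
    . X X X . . . .
    . . X X . . . .
    . . . X X . . .
    . . . . X X . .
    . . . . . . . .
    . . . . . . . .

Z-buffer (winner per pixel, '.' = empty):
  . . . . . . . .
  . 4 . . . . . .
  . 4 . 2 . . . .
  . 4 4 . 2 . . .
  . 4 4 4 . 2 . .
  . . 4 4 . 2 2 .
  . . . 4 4 . 2 2
  . . . . 4 4 . .
  . . . . 0 . . .
  . . . . . . . .

Answer: -1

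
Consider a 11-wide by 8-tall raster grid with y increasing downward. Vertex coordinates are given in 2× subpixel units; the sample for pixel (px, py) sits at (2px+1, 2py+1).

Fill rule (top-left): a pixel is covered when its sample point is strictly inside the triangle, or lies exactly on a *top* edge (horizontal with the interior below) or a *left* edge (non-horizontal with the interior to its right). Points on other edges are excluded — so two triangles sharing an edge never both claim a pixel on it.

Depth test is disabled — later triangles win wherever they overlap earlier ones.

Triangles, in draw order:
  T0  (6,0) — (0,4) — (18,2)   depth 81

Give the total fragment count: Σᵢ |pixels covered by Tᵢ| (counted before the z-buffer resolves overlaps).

T0:
  2·area = 60  (B↔C swapped to make it positive)
  edge (6, 0)→(18, 2): d=(12,2) right/bottom  bias=-1
  edge (18, 2)→(0, 4): d=(-18,2) right/bottom  bias=-1
  edge (0, 4)→(6, 0): d=(6,-4) top-left  bias=+0
    (2,0)@(5, 1): e=[14,44,2] → #
    (3,0)@(7, 1): e=[10,40,10] → #
    (4,0)@(9, 1): e=[6,36,18] → #
    (5,0)@(11, 1): e=[2,32,26] → #
    (6,0)@(13, 1): e=[-2,28,34] → ·
    (1,1)@(3, 3): e=[42,12,6] → #
    (4,1)@(9, 3): e=[30,0,30] → ·  [on edge]
    (5,1)@(11, 3): e=[26,-4,38] → ·
    (1,2)@(3, 5): e=[66,-24,18] → ·
    (2,2)@(5, 5): e=[62,-28,26] → ·
    (3,2)@(7, 5): e=[58,-32,34] → ·
  covered (7 px):
    · · # # # # · · · · ·
    · # # # · · · · · · ·
    · · · · · · · · · · ·
    · · · · · · · · · · ·
    · · · · · · · · · · ·
    · · · · · · · · · · ·
    · · · · · · · · · · ·
    · · · · · · · · · · ·

Final: 7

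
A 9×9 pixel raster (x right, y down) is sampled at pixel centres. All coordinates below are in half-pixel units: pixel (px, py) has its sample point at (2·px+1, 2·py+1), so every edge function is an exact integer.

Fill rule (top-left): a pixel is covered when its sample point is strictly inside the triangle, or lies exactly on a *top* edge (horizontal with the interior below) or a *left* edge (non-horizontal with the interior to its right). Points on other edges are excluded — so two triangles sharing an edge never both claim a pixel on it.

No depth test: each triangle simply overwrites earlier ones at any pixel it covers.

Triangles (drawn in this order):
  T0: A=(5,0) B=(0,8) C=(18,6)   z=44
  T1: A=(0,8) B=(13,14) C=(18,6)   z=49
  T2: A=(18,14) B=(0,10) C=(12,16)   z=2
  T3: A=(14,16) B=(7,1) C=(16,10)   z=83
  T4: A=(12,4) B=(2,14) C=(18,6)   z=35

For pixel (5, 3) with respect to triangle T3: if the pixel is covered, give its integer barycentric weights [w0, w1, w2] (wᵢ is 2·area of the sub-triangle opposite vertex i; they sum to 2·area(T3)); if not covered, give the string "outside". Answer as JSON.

T0:
  2·area = 134  (B↔C swapped to make it positive)
  edge (5, 0)→(18, 6): d=(13,6) right/bottom  bias=-1
  edge (18, 6)→(0, 8): d=(-18,2) right/bottom  bias=-1
  edge (0, 8)→(5, 0): d=(5,-8) top-left  bias=+0
    (2,0)@(5, 1): e=[13,116,5] → █
    (3,0)@(7, 1): e=[1,112,21] → █
    (4,0)@(9, 1): e=[-11,108,37] → ·
    (2,1)@(5, 3): e=[39,80,15] → █
    (4,1)@(9, 3): e=[15,72,47] → █
    (5,1)@(11, 3): e=[3,68,63] → █
    (6,1)@(13, 3): e=[-9,64,79] → ·
    (1,2)@(3, 5): e=[77,48,9] → █
    (6,2)@(13, 5): e=[17,28,89] → █
    (7,2)@(15, 5): e=[5,24,105] → █
    (8,2)@(17, 5): e=[-7,20,121] → ·
    (0,3)@(1, 7): e=[115,16,3] → █
    (4,3)@(9, 7): e=[67,0,67] → ·  [on edge]
  covered (17 px):
    · · █ █ · · · · ·
    · · █ █ █ █ · · ·
    · █ █ █ █ █ █ █ ·
    █ █ █ █ · · · · ·
    · · · · · · · · ·
    · · · · · · · · ·
    · · · · · · · · ·
    · · · · · · · · ·
    · · · · · · · · ·
T1:
  2·area = 134  (B↔C swapped to make it positive)
  edge (0, 8)→(18, 6): d=(18,-2) top-left  bias=+0
  edge (18, 6)→(13, 14): d=(-5,8) right/bottom  bias=-1
  edge (13, 14)→(0, 8): d=(-13,-6) top-left  bias=+0
    (4,3)@(9, 7): e=[0,67,67] → █  [on edge]
    (5,3)@(11, 7): e=[4,51,79] → █
    (6,3)@(13, 7): e=[8,35,91] → █
    (7,3)@(15, 7): e=[12,19,103] → █
    (8,3)@(17, 7): e=[16,3,115] → █
    (1,4)@(3, 9): e=[24,105,5] → █
    (2,4)@(5, 9): e=[28,89,17] → █
    (3,4)@(7, 9): e=[32,73,29] → █
    (8,4)@(17, 9): e=[52,-7,89] → ·
    (1,5)@(3, 11): e=[60,95,-21] → ·
    (2,5)@(5, 11): e=[64,79,-9] → ·
    (3,5)@(7, 11): e=[68,63,3] → █
  covered (18 px):
    · · · · · · · · ·
    · · · · · · · · ·
    · · · · · · · · ·
    · · · · █ █ █ █ █
    · █ █ █ █ █ █ █ ·
    · · · █ █ █ █ · ·
    · · · · · █ █ · ·
    · · · · · · · · ·
    · · · · · · · · ·
T2:
  2·area = 60  (B↔C swapped to make it positive)
  edge (18, 14)→(12, 16): d=(-6,2) right/bottom  bias=-1
  edge (12, 16)→(0, 10): d=(-12,-6) top-left  bias=+0
  edge (0, 10)→(18, 14): d=(18,4) right/bottom  bias=-1
    (1,5)@(3, 11): e=[48,6,6] → █
    (2,5)@(5, 11): e=[44,18,-2] → ·
    (1,6)@(3, 13): e=[36,-18,42] → ·
    (3,6)@(7, 13): e=[28,6,26] → █
    (4,6)@(9, 13): e=[24,18,18] → █
    (5,6)@(11, 13): e=[20,30,10] → █
    (6,6)@(13, 13): e=[16,42,2] → █
    (7,6)@(15, 13): e=[12,54,-6] → ·
    (3,7)@(7, 15): e=[16,-18,62] → ·
    (4,7)@(9, 15): e=[12,-6,54] → ·
    (5,7)@(11, 15): e=[8,6,46] → █
    (7,7)@(15, 15): e=[0,30,30] → ·  [on edge]
    (4,8)@(9, 17): e=[0,-30,90] → ·  [on edge]
  covered (7 px):
    · · · · · · · · ·
    · · · · · · · · ·
    · · · · · · · · ·
    · · · · · · · · ·
    · · · · · · · · ·
    · █ · · · · · · ·
    · · · █ █ █ █ · ·
    · · · · · █ █ · ·
    · · · · · · · · ·
T3:
  2·area = 72
  edge (14, 16)→(7, 1): d=(-7,-15) top-left  bias=+0
  edge (7, 1)→(16, 10): d=(9,9) right/bottom  bias=-1
  edge (16, 10)→(14, 16): d=(-2,6) right/bottom  bias=-1
    (3,0)@(7, 1): e=[0,0,72] → ·  [on edge]
    (4,1)@(9, 3): e=[16,0,56] → ·  [on edge]
    (4,2)@(9, 5): e=[2,18,52] → █
    (5,2)@(11, 5): e=[32,0,40] → ·  [on edge]
    (4,3)@(9, 7): e=[-12,36,48] → ·
    (5,3)@(11, 7): e=[18,18,36] → █
    (6,3)@(13, 7): e=[48,0,24] → ·  [on edge]
    (8,3)@(17, 7): e=[108,-36,0] → ·  [on edge]
    (5,4)@(11, 9): e=[4,36,32] → █
    (6,4)@(13, 9): e=[34,18,20] → █
    (7,4)@(15, 9): e=[64,0,8] → ·  [on edge]
    (5,5)@(11, 11): e=[-10,54,28] → ·
    (8,5)@(17, 11): e=[80,0,-8] → ·  [on edge]
    (7,6)@(15, 13): e=[36,36,0] → ·  [on edge]
  covered (7 px):
    · · · · · · · · ·
    · · · · · · · · ·
    · · · · █ · · · ·
    · · · · · █ · · ·
    · · · · · █ █ · ·
    · · · · · · █ █ ·
    · · · · · · █ · ·
    · · · · · · · · ·
    · · · · · · · · ·
T4:
  2·area = 80  (B↔C swapped to make it positive)
  edge (12, 4)→(18, 6): d=(6,2) right/bottom  bias=-1
  edge (18, 6)→(2, 14): d=(-16,8) right/bottom  bias=-1
  edge (2, 14)→(12, 4): d=(10,-10) top-left  bias=+0
    (1,0)@(3, 1): e=[0,200,-120] → ·  [on edge]
    (7,0)@(15, 1): e=[-24,104,0] → ·  [on edge]
    (4,1)@(9, 3): e=[0,120,-40] → ·  [on edge]
    (6,1)@(13, 3): e=[-8,88,0] → ·  [on edge]
    (5,2)@(11, 5): e=[8,72,0] → █  [on edge]
    (6,2)@(13, 5): e=[4,56,20] → █
    (7,2)@(15, 5): e=[0,40,40] → ·  [on edge]
    (4,3)@(9, 7): e=[24,56,0] → █  [on edge]
    (7,3)@(15, 7): e=[12,8,60] → █
    (8,3)@(17, 7): e=[8,-8,80] → ·
    (3,4)@(7, 9): e=[40,40,0] → █  [on edge]
    (6,4)@(13, 9): e=[28,-8,60] → ·
    (2,5)@(5, 11): e=[56,24,0] → █  [on edge]
    (1,6)@(3, 13): e=[72,8,0] → █  [on edge]
    (0,7)@(1, 15): e=[88,-8,0] → ·  [on edge]
  covered (12 px):
    · · · · · · · · ·
    · · · · · · · · ·
    · · · · · █ █ · ·
    · · · · █ █ █ █ ·
    · · · █ █ █ · · ·
    · · █ █ · · · · ·
    · █ · · · · · · ·
    · · · · · · · · ·
    · · · · · · · · ·

Answer: [18,36,18]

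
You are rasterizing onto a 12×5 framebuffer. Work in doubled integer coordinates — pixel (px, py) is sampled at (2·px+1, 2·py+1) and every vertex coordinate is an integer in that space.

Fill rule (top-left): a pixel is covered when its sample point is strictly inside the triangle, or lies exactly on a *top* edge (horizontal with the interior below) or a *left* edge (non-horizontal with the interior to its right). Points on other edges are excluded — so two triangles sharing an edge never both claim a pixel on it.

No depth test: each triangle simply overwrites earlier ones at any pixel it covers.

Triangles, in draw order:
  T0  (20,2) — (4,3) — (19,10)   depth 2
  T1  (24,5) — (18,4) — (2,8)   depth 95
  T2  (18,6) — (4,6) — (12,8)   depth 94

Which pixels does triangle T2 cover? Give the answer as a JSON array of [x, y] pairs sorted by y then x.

T0:
  2·area = 127  (B↔C swapped to make it positive)
  edge (20, 2)→(19, 10): d=(-1,8) right/bottom  bias=-1
  edge (19, 10)→(4, 3): d=(-15,-7) top-left  bias=+0
  edge (4, 3)→(20, 2): d=(16,-1) top-left  bias=+0
    (2,1)@(5, 3): e=[119,7,1] → █
    (3,1)@(7, 3): e=[103,21,3] → █
    (4,1)@(9, 3): e=[87,35,5] → █
    (5,1)@(11, 3): e=[71,49,7] → █
    (6,1)@(13, 3): e=[55,63,9] → █
    (7,1)@(15, 3): e=[39,77,11] → █
    (8,1)@(17, 3): e=[23,91,13] → █
    (9,1)@(19, 3): e=[7,105,15] → █
    (10,1)@(21, 3): e=[-9,119,17] → ·
    (2,2)@(5, 5): e=[117,-23,33] → ·
    (3,2)@(7, 5): e=[101,-9,35] → ·
    (4,2)@(9, 5): e=[85,5,37] → █
  covered (20 px):
    · · · · · · · · · · · ·
    · · █ █ █ █ █ █ █ █ · ·
    · · · · █ █ █ █ █ █ · ·
    · · · · · · █ █ █ █ · ·
    · · · · · · · · █ █ · ·
T1:
  2·area = 40  (B↔C swapped to make it positive)
  edge (24, 5)→(2, 8): d=(-22,3) right/bottom  bias=-1
  edge (2, 8)→(18, 4): d=(16,-4) top-left  bias=+0
  edge (18, 4)→(24, 5): d=(6,1) right/bottom  bias=-1
    (7,2)@(15, 5): e=[27,4,9] → █
    (8,2)@(17, 5): e=[21,12,7] → █
    (9,2)@(19, 5): e=[15,20,5] → █
    (10,2)@(21, 5): e=[9,28,3] → █
    (11,2)@(23, 5): e=[3,36,1] → █
    (3,3)@(7, 7): e=[7,4,29] → █
    (4,3)@(9, 7): e=[1,12,27] → █
    (5,3)@(11, 7): e=[-5,20,25] → ·
    (7,3)@(15, 7): e=[-17,36,21] → ·
    (8,3)@(17, 7): e=[-23,44,19] → ·
    (9,3)@(19, 7): e=[-29,52,17] → ·
    (10,3)@(21, 7): e=[-35,60,15] → ·
  covered (7 px):
    · · · · · · · · · · · ·
    · · · · · · · · · · · ·
    · · · · · · · █ █ █ █ █
    · · · █ █ · · · · · · ·
    · · · · · · · · · · · ·
T2:
  2·area = 28  (B↔C swapped to make it positive)
  edge (18, 6)→(12, 8): d=(-6,2) right/bottom  bias=-1
  edge (12, 8)→(4, 6): d=(-8,-2) top-left  bias=+0
  edge (4, 6)→(18, 6): d=(14,0) top-left  bias=+0
    (10,2)@(21, 5): e=[0,42,-14] → ·  [on edge]
    (4,3)@(9, 7): e=[12,2,14] → █
    (5,3)@(11, 7): e=[8,6,14] → █
    (6,3)@(13, 7): e=[4,10,14] → █
    (7,3)@(15, 7): e=[0,14,14] → ·  [on edge]
    (4,4)@(9, 9): e=[0,-14,42] → ·  [on edge]
    (5,4)@(11, 9): e=[-4,-10,42] → ·
    (6,4)@(13, 9): e=[-8,-6,42] → ·
  covered (3 px):
    · · · · · · · · · · · ·
    · · · · · · · · · · · ·
    · · · · · · · · · · · ·
    · · · · █ █ █ · · · · ·
    · · · · · · · · · · · ·

Final: [[4,3],[5,3],[6,3]]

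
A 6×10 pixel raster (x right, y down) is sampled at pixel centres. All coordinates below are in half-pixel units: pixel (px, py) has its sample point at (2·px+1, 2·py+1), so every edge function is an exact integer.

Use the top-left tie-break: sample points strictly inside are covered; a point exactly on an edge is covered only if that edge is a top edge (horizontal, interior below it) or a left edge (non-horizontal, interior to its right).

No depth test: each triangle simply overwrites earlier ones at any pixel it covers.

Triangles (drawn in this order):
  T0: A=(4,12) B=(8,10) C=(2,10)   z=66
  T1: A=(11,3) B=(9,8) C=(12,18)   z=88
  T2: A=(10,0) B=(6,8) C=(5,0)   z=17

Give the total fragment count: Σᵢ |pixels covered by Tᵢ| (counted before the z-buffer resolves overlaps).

T0:
  2·area = 12  (B↔C swapped to make it positive)
  edge (4, 12)→(2, 10): d=(-2,-2) top-left  bias=+0
  edge (2, 10)→(8, 10): d=(6,0) top-left  bias=+0
  edge (8, 10)→(4, 12): d=(-4,2) right/bottom  bias=-1
    (0,4)@(1, 9): e=[0,-6,18] → .  [on edge]
    (1,5)@(3, 11): e=[0,6,6] → X  [on edge]
    (2,5)@(5, 11): e=[4,6,2] → X
    (3,5)@(7, 11): e=[8,6,-2] → .
    (1,6)@(3, 13): e=[-4,18,-2] → .
    (2,6)@(5, 13): e=[0,18,-6] → .  [on edge]
    (3,7)@(7, 15): e=[0,30,-18] → .  [on edge]
    (4,8)@(9, 17): e=[0,42,-30] → .  [on edge]
    (5,9)@(11, 19): e=[0,54,-42] → .  [on edge]
  covered (2 px):
    . . . . . .
    . . . . . .
    . . . . . .
    . . . . . .
    . . . . . .
    . X X . . .
    . . . . . .
    . . . . . .
    . . . . . .
    . . . . . .
T1:
  2·area = 35  (B↔C swapped to make it positive)
  edge (11, 3)→(12, 18): d=(1,15) right/bottom  bias=-1
  edge (12, 18)→(9, 8): d=(-3,-10) top-left  bias=+0
  edge (9, 8)→(11, 3): d=(2,-5) top-left  bias=+0
    (5,1)@(11, 3): e=[0,35,0] → .  [on edge]
    (5,2)@(11, 5): e=[2,29,4] → X
    (5,3)@(11, 7): e=[4,23,8] → X
    (5,4)@(11, 9): e=[6,17,12] → X
    (5,5)@(11, 11): e=[8,11,16] → X
    (3,6)@(7, 13): e=[70,-35,0] → .  [on edge]
    (5,6)@(11, 13): e=[10,5,20] → X
    (5,7)@(11, 15): e=[12,-1,24] → .
  covered (5 px):
    . . . . . .
    . . . . . .
    . . . . . X
    . . . . . X
    . . . . . X
    . . . . . X
    . . . . . X
    . . . . . .
    . . . . . .
    . . . . . .
T2:
  2·area = 40
  edge (10, 0)→(6, 8): d=(-4,8) right/bottom  bias=-1
  edge (6, 8)→(5, 0): d=(-1,-8) top-left  bias=+0
  edge (5, 0)→(10, 0): d=(5,0) top-left  bias=+0
    (3,0)@(7, 1): e=[20,15,5] → X
    (4,0)@(9, 1): e=[4,31,5] → X
    (5,0)@(11, 1): e=[-12,47,5] → .
    (3,1)@(7, 3): e=[12,13,15] → X
    (4,1)@(9, 3): e=[-4,29,15] → .
    (3,2)@(7, 5): e=[4,11,25] → X
    (4,2)@(9, 5): e=[-12,27,25] → .
    (3,3)@(7, 7): e=[-4,9,35] → .
  covered (4 px):
    . . . X X .
    . . . X . .
    . . . X . .
    . . . . . .
    . . . . . .
    . . . . . .
    . . . . . .
    . . . . . .
    . . . . . .
    . . . . . .

Answer: 11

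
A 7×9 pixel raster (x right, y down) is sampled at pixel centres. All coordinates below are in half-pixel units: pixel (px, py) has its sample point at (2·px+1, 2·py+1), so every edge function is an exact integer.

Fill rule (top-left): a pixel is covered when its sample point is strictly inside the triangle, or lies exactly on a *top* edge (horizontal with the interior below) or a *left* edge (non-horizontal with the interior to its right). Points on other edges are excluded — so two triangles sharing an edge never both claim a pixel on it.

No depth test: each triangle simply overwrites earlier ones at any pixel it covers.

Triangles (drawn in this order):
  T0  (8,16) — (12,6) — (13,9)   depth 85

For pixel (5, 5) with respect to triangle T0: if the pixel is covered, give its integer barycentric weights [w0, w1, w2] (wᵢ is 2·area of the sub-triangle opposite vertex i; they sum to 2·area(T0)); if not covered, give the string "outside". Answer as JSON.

T0:
  2·area = 22
  edge (8, 16)→(12, 6): d=(4,-10) top-left  bias=+0
  edge (12, 6)→(13, 9): d=(1,3) right/bottom  bias=-1
  edge (13, 9)→(8, 16): d=(-5,7) right/bottom  bias=-1
    (5,1)@(11, 3): e=[-22,0,44] → ·  [on edge]
    (5,4)@(11, 9): e=[2,6,14] → #
    (6,4)@(13, 9): e=[22,0,0] → ·  [on edge]
    (5,5)@(11, 11): e=[10,8,4] → #
    (6,5)@(13, 11): e=[30,2,-10] → ·
    (5,6)@(11, 13): e=[18,10,-6] → ·
  covered (2 px):
    · · · · · · ·
    · · · · · · ·
    · · · · · · ·
    · · · · · · ·
    · · · · · # ·
    · · · · · # ·
    · · · · · · ·
    · · · · · · ·
    · · · · · · ·

Final: [8,4,10]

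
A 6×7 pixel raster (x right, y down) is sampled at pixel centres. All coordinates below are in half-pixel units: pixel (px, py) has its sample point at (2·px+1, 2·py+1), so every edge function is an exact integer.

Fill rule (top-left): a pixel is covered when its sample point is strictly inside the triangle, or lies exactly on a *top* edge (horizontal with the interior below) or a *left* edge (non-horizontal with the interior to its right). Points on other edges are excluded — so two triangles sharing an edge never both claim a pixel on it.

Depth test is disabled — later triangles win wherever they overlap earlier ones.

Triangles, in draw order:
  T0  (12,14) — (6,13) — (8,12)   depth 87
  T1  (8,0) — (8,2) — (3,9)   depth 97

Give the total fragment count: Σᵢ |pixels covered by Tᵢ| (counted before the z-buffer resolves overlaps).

T0:
  2·area = 8
  edge (12, 14)→(6, 13): d=(-6,-1) top-left  bias=+0
  edge (6, 13)→(8, 12): d=(2,-1) top-left  bias=+0
  edge (8, 12)→(12, 14): d=(4,2) right/bottom  bias=-1
    (3,6)@(7, 13): e=[1,1,6] → #
    (4,6)@(9, 13): e=[3,3,2] → #
    (5,6)@(11, 13): e=[5,5,-2] → ·
  covered (2 px):
    · · · · · ·
    · · · · · ·
    · · · · · ·
    · · · · · ·
    · · · · · ·
    · · · · · ·
    · · · # # ·
T1:
  2·area = 10
  edge (8, 0)→(8, 2): d=(0,2) right/bottom  bias=-1
  edge (8, 2)→(3, 9): d=(-5,7) right/bottom  bias=-1
  edge (3, 9)→(8, 0): d=(5,-9) top-left  bias=+0
    (3,1)@(7, 3): e=[2,2,6] → #
    (4,1)@(9, 3): e=[-2,-12,24] → ·
    (3,2)@(7, 5): e=[2,-8,16] → ·
    (1,4)@(3, 9): e=[10,0,0] → ·  [on edge]
  covered (1 px):
    · · · · · ·
    · · · # · ·
    · · · · · ·
    · · · · · ·
    · · · · · ·
    · · · · · ·
    · · · · · ·

Answer: 3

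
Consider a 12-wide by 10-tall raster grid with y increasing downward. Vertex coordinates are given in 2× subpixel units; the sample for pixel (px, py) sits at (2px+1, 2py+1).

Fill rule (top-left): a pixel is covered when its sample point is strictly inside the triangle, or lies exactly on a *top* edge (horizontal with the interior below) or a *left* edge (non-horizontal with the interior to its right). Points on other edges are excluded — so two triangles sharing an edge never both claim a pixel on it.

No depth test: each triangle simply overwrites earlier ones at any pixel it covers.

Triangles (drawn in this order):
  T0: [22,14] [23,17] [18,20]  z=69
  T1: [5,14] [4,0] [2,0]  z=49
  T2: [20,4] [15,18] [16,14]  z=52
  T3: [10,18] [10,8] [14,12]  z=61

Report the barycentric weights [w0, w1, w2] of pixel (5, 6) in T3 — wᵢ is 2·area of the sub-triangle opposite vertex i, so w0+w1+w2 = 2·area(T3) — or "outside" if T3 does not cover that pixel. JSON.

T0:
  2·area = 18
  edge (22, 14)→(23, 17): d=(1,3) right/bottom  bias=-1
  edge (23, 17)→(18, 20): d=(-5,3) right/bottom  bias=-1
  edge (18, 20)→(22, 14): d=(4,-6) top-left  bias=+0
    (9,2)@(19, 5): e=[0,72,-54] → ·  [on edge]
    (10,5)@(21, 11): e=[0,36,-18] → ·  [on edge]
    (10,8)@(21, 17): e=[6,6,6] → #
    (11,8)@(23, 17): e=[0,0,18] → ·  [on edge]
    (9,9)@(19, 19): e=[14,2,2] → #
    (10,9)@(21, 19): e=[8,-4,14] → ·
  covered (2 px):
    · · · · · · · · · · · ·
    · · · · · · · · · · · ·
    · · · · · · · · · · · ·
    · · · · · · · · · · · ·
    · · · · · · · · · · · ·
    · · · · · · · · · · · ·
    · · · · · · · · · · · ·
    · · · · · · · · · · · ·
    · · · · · · · · · · # ·
    · · · · · · · · · # · ·
T1:
  2·area = 28  (B↔C swapped to make it positive)
  edge (5, 14)→(2, 0): d=(-3,-14) top-left  bias=+0
  edge (2, 0)→(4, 0): d=(2,0) top-left  bias=+0
  edge (4, 0)→(5, 14): d=(1,14) right/bottom  bias=-1
    (1,0)@(3, 1): e=[11,2,15] → #
    (2,0)@(5, 1): e=[39,2,-13] → ·
    (1,1)@(3, 3): e=[5,6,17] → #
    (2,1)@(5, 3): e=[33,6,-11] → ·
    (1,2)@(3, 5): e=[-1,10,19] → ·
  covered (2 px):
    · # · · · · · · · · · ·
    · # · · · · · · · · · ·
    · · · · · · · · · · · ·
    · · · · · · · · · · · ·
    · · · · · · · · · · · ·
    · · · · · · · · · · · ·
    · · · · · · · · · · · ·
    · · · · · · · · · · · ·
    · · · · · · · · · · · ·
    · · · · · · · · · · · ·
T2:
  2·area = 6
  edge (20, 4)→(15, 18): d=(-5,14) right/bottom  bias=-1
  edge (15, 18)→(16, 14): d=(1,-4) top-left  bias=+0
  edge (16, 14)→(20, 4): d=(4,-10) top-left  bias=+0
  covered (0 px):
    · · · · · · · · · · · ·
    · · · · · · · · · · · ·
    · · · · · · · · · · · ·
    · · · · · · · · · · · ·
    · · · · · · · · · · · ·
    · · · · · · · · · · · ·
    · · · · · · · · · · · ·
    · · · · · · · · · · · ·
    · · · · · · · · · · · ·
    · · · · · · · · · · · ·
T3:
  2·area = 40
  edge (10, 18)→(10, 8): d=(0,-10) top-left  bias=+0
  edge (10, 8)→(14, 12): d=(4,4) right/bottom  bias=-1
  edge (14, 12)→(10, 18): d=(-4,6) right/bottom  bias=-1
    (1,0)@(3, 1): e=[-70,0,110] → ·  [on edge]
    (2,1)@(5, 3): e=[-50,0,90] → ·  [on edge]
    (3,2)@(7, 5): e=[-30,0,70] → ·  [on edge]
    (4,3)@(9, 7): e=[-10,0,50] → ·  [on edge]
    (5,4)@(11, 9): e=[10,0,30] → ·  [on edge]
    (5,5)@(11, 11): e=[10,8,22] → #
    (6,5)@(13, 11): e=[30,0,10] → ·  [on edge]
    (5,6)@(11, 13): e=[10,16,14] → #
    (6,6)@(13, 13): e=[30,8,2] → #
    (7,6)@(15, 13): e=[50,0,-10] → ·  [on edge]
    (5,7)@(11, 15): e=[10,24,6] → #
    (6,7)@(13, 15): e=[30,16,-6] → ·
    (8,7)@(17, 15): e=[70,0,-30] → ·  [on edge]
    (9,8)@(19, 17): e=[90,0,-50] → ·  [on edge]
    (10,9)@(21, 19): e=[110,0,-70] → ·  [on edge]
  covered (4 px):
    · · · · · · · · · · · ·
    · · · · · · · · · · · ·
    · · · · · · · · · · · ·
    · · · · · · · · · · · ·
    · · · · · · · · · · · ·
    · · · · · # · · · · · ·
    · · · · · # # · · · · ·
    · · · · · # · · · · · ·
    · · · · · · · · · · · ·
    · · · · · · · · · · · ·

Answer: [16,14,10]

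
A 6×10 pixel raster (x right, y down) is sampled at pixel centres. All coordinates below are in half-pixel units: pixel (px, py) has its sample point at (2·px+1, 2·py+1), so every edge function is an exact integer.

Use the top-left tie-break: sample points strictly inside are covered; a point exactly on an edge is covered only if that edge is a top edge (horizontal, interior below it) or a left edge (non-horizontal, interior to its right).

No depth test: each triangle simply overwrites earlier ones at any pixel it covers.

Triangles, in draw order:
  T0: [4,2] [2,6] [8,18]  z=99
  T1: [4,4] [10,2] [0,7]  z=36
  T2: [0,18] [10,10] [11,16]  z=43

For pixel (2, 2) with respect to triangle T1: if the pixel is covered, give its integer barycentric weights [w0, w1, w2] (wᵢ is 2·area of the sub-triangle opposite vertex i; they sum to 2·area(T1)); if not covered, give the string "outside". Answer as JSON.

T0:
  2·area = 48  (B↔C swapped to make it positive)
  edge (4, 2)→(8, 18): d=(4,16) right/bottom  bias=-1
  edge (8, 18)→(2, 6): d=(-6,-12) top-left  bias=+0
  edge (2, 6)→(4, 2): d=(2,-4) top-left  bias=+0
    (1,2)@(3, 5): e=[28,18,2] → █
    (2,2)@(5, 5): e=[-4,42,10] → ·
    (1,3)@(3, 7): e=[36,6,6] → █
    (2,3)@(5, 7): e=[4,30,14] → █
    (3,3)@(7, 7): e=[-28,54,22] → ·
    (1,4)@(3, 9): e=[44,-6,10] → ·
    (2,4)@(5, 9): e=[12,18,18] → █
    (3,4)@(7, 9): e=[-20,42,26] → ·
    (2,5)@(5, 11): e=[20,6,22] → █
    (3,5)@(7, 11): e=[-12,30,30] → ·
    (2,6)@(5, 13): e=[28,-6,26] → ·
    (3,7)@(7, 15): e=[4,6,38] → █
  covered (6 px):
    · · · · · ·
    · · · · · ·
    · █ · · · ·
    · █ █ · · ·
    · · █ · · ·
    · · █ · · ·
    · · · · · ·
    · · · █ · ·
    · · · · · ·
    · · · · · ·
T1:
  2·area = 10
  edge (4, 4)→(10, 2): d=(6,-2) top-left  bias=+0
  edge (10, 2)→(0, 7): d=(-10,5) right/bottom  bias=-1
  edge (0, 7)→(4, 4): d=(4,-3) top-left  bias=+0
    (3,1)@(7, 3): e=[0,5,5] → █  [on edge]
    (4,1)@(9, 3): e=[4,-5,11] → ·
    (0,2)@(1, 5): e=[0,15,-5] → ·  [on edge]
    (1,2)@(3, 5): e=[4,5,1] → █
    (2,2)@(5, 5): e=[8,-5,7] → ·
    (3,2)@(7, 5): e=[12,-15,13] → ·
    (1,3)@(3, 7): e=[16,-15,9] → ·
  covered (2 px):
    · · · · · ·
    · · · █ · ·
    · █ · · · ·
    · · · · · ·
    · · · · · ·
    · · · · · ·
    · · · · · ·
    · · · · · ·
    · · · · · ·
    · · · · · ·
T2:
  2·area = 68
  edge (0, 18)→(10, 10): d=(10,-8) top-left  bias=+0
  edge (10, 10)→(11, 16): d=(1,6) right/bottom  bias=-1
  edge (11, 16)→(0, 18): d=(-11,2) right/bottom  bias=-1
    (4,5)@(9, 11): e=[2,7,59] → █
    (5,5)@(11, 11): e=[18,-5,55] → ·
    (3,6)@(7, 13): e=[6,21,41] → █
    (5,6)@(11, 13): e=[38,-3,33] → ·
    (2,7)@(5, 15): e=[10,35,23] → █
    (5,7)@(11, 15): e=[58,-1,11] → ·
    (1,8)@(3, 17): e=[14,49,5] → █
    (3,8)@(7, 17): e=[46,25,-3] → ·
    (4,8)@(9, 17): e=[62,13,-7] → ·
    (1,9)@(3, 19): e=[34,51,-17] → ·
    (2,9)@(5, 19): e=[50,39,-21] → ·
  covered (8 px):
    · · · · · ·
    · · · · · ·
    · · · · · ·
    · · · · · ·
    · · · · · ·
    · · · · █ ·
    · · · █ █ ·
    · · █ █ █ ·
    · █ █ · · ·
    · · · · · ·

Answer: "outside"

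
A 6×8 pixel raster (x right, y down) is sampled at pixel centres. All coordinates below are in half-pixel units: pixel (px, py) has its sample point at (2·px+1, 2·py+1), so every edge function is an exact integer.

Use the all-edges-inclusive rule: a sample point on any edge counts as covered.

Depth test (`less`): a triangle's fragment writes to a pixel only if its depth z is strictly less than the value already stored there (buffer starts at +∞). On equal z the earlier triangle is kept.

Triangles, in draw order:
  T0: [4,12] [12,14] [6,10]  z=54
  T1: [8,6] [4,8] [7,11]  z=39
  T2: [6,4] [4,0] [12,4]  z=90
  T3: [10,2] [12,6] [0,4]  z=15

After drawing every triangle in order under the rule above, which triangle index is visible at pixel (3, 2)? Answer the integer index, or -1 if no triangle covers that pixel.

T0:
  2·area = 20  (B↔C swapped to make it positive)
  edge (4, 12)→(6, 10): d=(2,-2) inclusive
  edge (6, 10)→(12, 14): d=(6,4) inclusive
  edge (12, 14)→(4, 12): d=(-8,-2) inclusive
    (5,2)@(11, 5): e=[0,-50,70] → ·  [on edge]
    (4,3)@(9, 7): e=[0,-30,50] → ·  [on edge]
    (3,4)@(7, 9): e=[0,-10,30] → ·  [on edge]
    (2,5)@(5, 11): e=[0,10,10] → #  [on edge]
    (3,5)@(7, 11): e=[4,2,14] → #
    (4,5)@(9, 11): e=[8,-6,18] → ·
    (1,6)@(3, 13): e=[0,30,-10] → ·  [on edge]
    (2,6)@(5, 13): e=[4,22,-6] → ·
    (3,6)@(7, 13): e=[8,14,-2] → ·
    (4,6)@(9, 13): e=[12,6,2] → #
    (5,6)@(11, 13): e=[16,-2,6] → ·
    (0,7)@(1, 15): e=[0,50,-30] → ·  [on edge]
  covered (3 px):
    · · · · · ·
    · · · · · ·
    · · · · · ·
    · · · · · ·
    · · · · · ·
    · · # # · ·
    · · · · # ·
    · · · · · ·
T1:
  2·area = 18  (B↔C swapped to make it positive)
  edge (8, 6)→(7, 11): d=(-1,5) inclusive
  edge (7, 11)→(4, 8): d=(-3,-3) inclusive
  edge (4, 8)→(8, 6): d=(4,-2) inclusive
    (4,0)@(9, 1): e=[0,36,-18] → ·  [on edge]
    (0,2)@(1, 5): e=[36,0,-18] → ·  [on edge]
    (1,3)@(3, 7): e=[24,0,-6] → ·  [on edge]
    (3,3)@(7, 7): e=[4,12,2] → #
    (4,3)@(9, 7): e=[-6,18,6] → ·
    (2,4)@(5, 9): e=[12,0,6] → #  [on edge]
    (4,4)@(9, 9): e=[-8,12,14] → ·
    (2,5)@(5, 11): e=[10,-6,14] → ·
    (3,5)@(7, 11): e=[0,0,18] → #  [on edge]
    (4,5)@(9, 11): e=[-10,6,22] → ·
    (3,6)@(7, 13): e=[-2,-6,26] → ·
    (4,6)@(9, 13): e=[-12,0,30] → ·  [on edge]
    (5,7)@(11, 15): e=[-24,0,42] → ·  [on edge]
  covered (4 px):
    · · · · · ·
    · · · · · ·
    · · · · · ·
    · · · # · ·
    · · # # · ·
    · · · # · ·
    · · · · · ·
    · · · · · ·
T2:
  2·area = 24
  edge (6, 4)→(4, 0): d=(-2,-4) inclusive
  edge (4, 0)→(12, 4): d=(8,4) inclusive
  edge (12, 4)→(6, 4): d=(-6,0) inclusive
    (2,0)@(5, 1): e=[2,4,18] → #
    (3,0)@(7, 1): e=[10,-4,18] → ·
    (2,1)@(5, 3): e=[-2,20,6] → ·
    (3,1)@(7, 3): e=[6,12,6] → #
    (4,1)@(9, 3): e=[14,4,6] → #
    (5,1)@(11, 3): e=[22,-4,6] → ·
    (3,2)@(7, 5): e=[2,28,-6] → ·
    (4,2)@(9, 5): e=[10,20,-6] → ·
  covered (3 px):
    · · # · · ·
    · · · # # ·
    · · · · · ·
    · · · · · ·
    · · · · · ·
    · · · · · ·
    · · · · · ·
    · · · · · ·
T3:
  2·area = 44
  edge (10, 2)→(12, 6): d=(2,4) inclusive
  edge (12, 6)→(0, 4): d=(-12,-2) inclusive
  edge (0, 4)→(10, 2): d=(10,-2) inclusive
    (2,1)@(5, 3): e=[22,22,0] → #  [on edge]
    (3,1)@(7, 3): e=[14,26,4] → #
    (4,1)@(9, 3): e=[6,30,8] → #
    (5,1)@(11, 3): e=[-2,34,12] → ·
    (2,2)@(5, 5): e=[26,-2,20] → ·
    (3,2)@(7, 5): e=[18,2,24] → #
    (5,2)@(11, 5): e=[2,10,32] → #
    (3,3)@(7, 7): e=[22,-22,44] → ·
    (4,3)@(9, 7): e=[14,-18,48] → ·
    (5,3)@(11, 7): e=[6,-14,52] → ·
  covered (6 px):
    · · · · · ·
    · · # # # ·
    · · · # # #
    · · · · · ·
    · · · · · ·
    · · · · · ·
    · · · · · ·
    · · · · · ·

Z-buffer (winner per pixel, '.' = empty):
  . . 2 . . .
  . . 3 3 3 .
  . . . 3 3 3
  . . . 1 . .
  . . 1 1 . .
  . . 0 1 . .
  . . . . 0 .
  . . . . . .

Result: 3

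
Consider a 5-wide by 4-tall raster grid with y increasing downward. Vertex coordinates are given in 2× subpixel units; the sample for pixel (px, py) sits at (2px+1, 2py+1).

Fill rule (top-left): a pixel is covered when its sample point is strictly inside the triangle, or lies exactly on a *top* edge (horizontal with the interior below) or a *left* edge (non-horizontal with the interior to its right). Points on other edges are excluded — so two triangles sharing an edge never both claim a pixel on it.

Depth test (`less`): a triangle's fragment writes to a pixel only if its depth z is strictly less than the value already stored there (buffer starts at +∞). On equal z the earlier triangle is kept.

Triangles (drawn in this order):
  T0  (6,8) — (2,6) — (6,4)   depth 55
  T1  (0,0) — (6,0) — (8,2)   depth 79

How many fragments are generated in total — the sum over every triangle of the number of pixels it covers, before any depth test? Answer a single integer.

T0:
  2·area = 16
  edge (6, 8)→(2, 6): d=(-4,-2) top-left  bias=+0
  edge (2, 6)→(6, 4): d=(4,-2) top-left  bias=+0
  edge (6, 4)→(6, 8): d=(0,4) right/bottom  bias=-1
    (2,2)@(5, 5): e=[10,2,4] → #
    (3,2)@(7, 5): e=[14,6,-4] → ·
    (2,3)@(5, 7): e=[2,10,4] → #
    (3,3)@(7, 7): e=[6,14,-4] → ·
  covered (2 px):
    · · · · ·
    · · · · ·
    · · # · ·
    · · # · ·
T1:
  2·area = 12
  edge (0, 0)→(6, 0): d=(6,0) top-left  bias=+0
  edge (6, 0)→(8, 2): d=(2,2) right/bottom  bias=-1
  edge (8, 2)→(0, 0): d=(-8,-2) top-left  bias=+0
    (2,0)@(5, 1): e=[6,4,2] → #
    (3,0)@(7, 1): e=[6,0,6] → ·  [on edge]
    (2,1)@(5, 3): e=[18,8,-14] → ·
    (4,1)@(9, 3): e=[18,0,-6] → ·  [on edge]
  covered (1 px):
    · · # · ·
    · · · · ·
    · · · · ·
    · · · · ·

Result: 3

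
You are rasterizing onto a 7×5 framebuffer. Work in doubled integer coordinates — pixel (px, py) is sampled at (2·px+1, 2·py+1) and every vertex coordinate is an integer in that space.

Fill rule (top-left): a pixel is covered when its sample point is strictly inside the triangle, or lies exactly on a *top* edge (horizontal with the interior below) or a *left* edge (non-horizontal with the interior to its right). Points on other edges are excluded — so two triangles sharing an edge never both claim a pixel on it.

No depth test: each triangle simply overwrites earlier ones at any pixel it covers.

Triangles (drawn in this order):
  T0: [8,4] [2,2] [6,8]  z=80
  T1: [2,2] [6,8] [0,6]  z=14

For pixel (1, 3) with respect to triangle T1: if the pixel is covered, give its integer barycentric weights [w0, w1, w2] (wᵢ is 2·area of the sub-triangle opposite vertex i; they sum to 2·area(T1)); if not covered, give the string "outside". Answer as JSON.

T0:
  2·area = 28  (B↔C swapped to make it positive)
  edge (8, 4)→(6, 8): d=(-2,4) right/bottom  bias=-1
  edge (6, 8)→(2, 2): d=(-4,-6) top-left  bias=+0
  edge (2, 2)→(8, 4): d=(6,2) right/bottom  bias=-1
    (1,1)@(3, 3): e=[22,2,4] → X
    (2,1)@(5, 3): e=[14,14,0] → .  [on edge]
    (1,2)@(3, 5): e=[18,-6,16] → .
    (2,2)@(5, 5): e=[10,6,12] → X
    (3,2)@(7, 5): e=[2,18,8] → X
    (4,2)@(9, 5): e=[-6,30,4] → .
    (5,2)@(11, 5): e=[-14,42,0] → .  [on edge]
    (2,3)@(5, 7): e=[6,-2,24] → .
    (3,3)@(7, 7): e=[-2,10,20] → .
  covered (3 px):
    . . . . . . .
    . X . . . . .
    . . X X . . .
    . . . . . . .
    . . . . . . .
T1:
  2·area = 28
  edge (2, 2)→(6, 8): d=(4,6) right/bottom  bias=-1
  edge (6, 8)→(0, 6): d=(-6,-2) top-left  bias=+0
  edge (0, 6)→(2, 2): d=(2,-4) top-left  bias=+0
    (0,2)@(1, 5): e=[18,8,2] → X
    (1,2)@(3, 5): e=[6,12,10] → X
    (2,2)@(5, 5): e=[-6,16,18] → .
    (0,3)@(1, 7): e=[26,-4,6] → .
    (1,3)@(3, 7): e=[14,0,14] → X  [on edge]
    (2,3)@(5, 7): e=[2,4,22] → X
    (3,3)@(7, 7): e=[-10,8,30] → .
    (1,4)@(3, 9): e=[22,-12,18] → .
    (2,4)@(5, 9): e=[10,-8,26] → .
    (4,4)@(9, 9): e=[-14,0,42] → .  [on edge]
  covered (4 px):
    . . . . . . .
    . . . . . . .
    X X . . . . .
    . X X . . . .
    . . . . . . .

Result: [0,14,14]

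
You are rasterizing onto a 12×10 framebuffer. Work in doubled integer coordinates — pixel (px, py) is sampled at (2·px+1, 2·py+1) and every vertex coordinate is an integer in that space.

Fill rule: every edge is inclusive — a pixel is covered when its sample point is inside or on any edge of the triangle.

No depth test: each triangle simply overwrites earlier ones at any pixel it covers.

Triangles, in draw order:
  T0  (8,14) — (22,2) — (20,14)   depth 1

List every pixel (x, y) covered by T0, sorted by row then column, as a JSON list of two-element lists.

T0:
  2·area = 144
  edge (8, 14)→(22, 2): d=(14,-12) inclusive
  edge (22, 2)→(20, 14): d=(-2,12) inclusive
  edge (20, 14)→(8, 14): d=(-12,0) inclusive
    (10,1)@(21, 3): e=[2,10,132] → █
    (11,1)@(23, 3): e=[26,-14,132] → ·
    (9,2)@(19, 5): e=[6,30,108] → █
    (11,2)@(23, 5): e=[54,-18,108] → ·
    (8,3)@(17, 7): e=[10,50,84] → █
    (11,3)@(23, 7): e=[82,-22,84] → ·
    (7,4)@(15, 9): e=[14,70,60] → █
    (10,4)@(21, 9): e=[86,-2,60] → ·
    (6,5)@(13, 11): e=[18,90,36] → █
    (10,5)@(21, 11): e=[114,-6,36] → ·
    (5,6)@(11, 13): e=[22,110,12] → █
    (10,6)@(21, 13): e=[142,-10,12] → ·
  covered (18 px):
    · · · · · · · · · · · ·
    · · · · · · · · · · █ ·
    · · · · · · · · · █ █ ·
    · · · · · · · · █ █ █ ·
    · · · · · · · █ █ █ · ·
    · · · · · · █ █ █ █ · ·
    · · · · · █ █ █ █ █ · ·
    · · · · · · · · · · · ·
    · · · · · · · · · · · ·
    · · · · · · · · · · · ·

Final: [[10,1],[9,2],[10,2],[8,3],[9,3],[10,3],[7,4],[8,4],[9,4],[6,5],[7,5],[8,5],[9,5],[5,6],[6,6],[7,6],[8,6],[9,6]]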